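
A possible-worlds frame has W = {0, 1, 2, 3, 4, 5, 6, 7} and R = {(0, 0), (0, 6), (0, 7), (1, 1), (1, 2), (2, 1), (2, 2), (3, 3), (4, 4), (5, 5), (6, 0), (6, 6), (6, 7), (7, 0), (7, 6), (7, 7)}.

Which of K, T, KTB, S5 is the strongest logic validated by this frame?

S5

Reflexive (axiom T): yes — every world is R-related to itself.
Symmetric (axiom B): yes — every pair in R has its reverse in R.
Euclidean (axiom 5): yes — any two successors of a common world are R-related.
So F validates K, T, KTB, S5. The strongest is S5.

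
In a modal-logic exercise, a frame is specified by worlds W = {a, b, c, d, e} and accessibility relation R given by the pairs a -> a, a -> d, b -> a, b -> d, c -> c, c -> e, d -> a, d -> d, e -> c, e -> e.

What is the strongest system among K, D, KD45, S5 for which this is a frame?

Serial (axiom D): yes — every world has a successor (e.g. a R a).
Euclidean (axiom 5): yes — any two successors of a common world are R-related.
Transitive (axiom 4): yes — every two-step R-path is closed by a direct edge.
Reflexive (axiom T): no — b is not related to itself.
So F validates K, D, KD45; S5 would additionally require R to be reflexive. The strongest is KD45.

KD45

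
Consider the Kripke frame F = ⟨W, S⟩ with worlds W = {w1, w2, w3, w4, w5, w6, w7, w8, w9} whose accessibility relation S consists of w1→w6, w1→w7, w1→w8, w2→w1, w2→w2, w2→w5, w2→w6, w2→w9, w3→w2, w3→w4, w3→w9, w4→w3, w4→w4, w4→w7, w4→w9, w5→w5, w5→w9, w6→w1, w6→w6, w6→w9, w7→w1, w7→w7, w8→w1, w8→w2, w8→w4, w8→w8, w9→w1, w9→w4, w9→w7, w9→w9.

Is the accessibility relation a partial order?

Reflexive: no — w1 is not related to itself.
Transitive: no — w1 S w6 and w6 S w9, but not w1 S w9.
Antisymmetric: no — w1 S w6 and w6 S w1 with w1 ≠ w6.
So S is not a partial order.

No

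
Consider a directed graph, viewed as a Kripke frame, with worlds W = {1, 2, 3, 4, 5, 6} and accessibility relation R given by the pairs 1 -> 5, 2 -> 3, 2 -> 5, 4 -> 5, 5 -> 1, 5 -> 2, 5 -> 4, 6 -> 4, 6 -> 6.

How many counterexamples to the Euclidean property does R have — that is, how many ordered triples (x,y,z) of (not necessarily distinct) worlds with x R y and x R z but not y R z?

Enumerating: (1,5,5), (2,3,3), (2,3,5), (2,5,3), (2,5,5), (4,5,5), (5,1,1), (5,1,2), (5,1,4), (5,2,1), (5,2,2), (5,2,4), (5,4,1), (5,4,2), (5,4,4), (6,4,4), (6,4,6).

17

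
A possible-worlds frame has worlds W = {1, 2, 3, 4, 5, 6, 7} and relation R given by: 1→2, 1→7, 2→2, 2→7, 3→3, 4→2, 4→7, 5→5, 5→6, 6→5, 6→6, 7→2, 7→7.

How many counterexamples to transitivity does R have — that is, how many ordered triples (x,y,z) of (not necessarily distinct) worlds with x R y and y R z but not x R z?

0

R is transitive; there are no such tuples.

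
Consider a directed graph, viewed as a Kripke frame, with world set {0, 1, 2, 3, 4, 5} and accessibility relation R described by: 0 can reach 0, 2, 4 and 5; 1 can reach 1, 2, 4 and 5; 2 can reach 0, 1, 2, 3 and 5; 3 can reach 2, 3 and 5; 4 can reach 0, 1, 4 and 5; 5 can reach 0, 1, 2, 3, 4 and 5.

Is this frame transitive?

Transitive: no — 0 R 2 and 2 R 1, but not 0 R 1.

No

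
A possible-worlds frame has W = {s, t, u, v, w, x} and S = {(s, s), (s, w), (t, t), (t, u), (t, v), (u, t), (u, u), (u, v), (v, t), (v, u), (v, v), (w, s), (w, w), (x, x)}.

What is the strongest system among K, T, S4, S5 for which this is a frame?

S5

Reflexive (axiom T): yes — every world is S-related to itself.
Transitive (axiom 4): yes — every two-step S-path is closed by a direct edge.
Euclidean (axiom 5): yes — any two successors of a common world are S-related.
So F validates K, T, S4, S5. The strongest is S5.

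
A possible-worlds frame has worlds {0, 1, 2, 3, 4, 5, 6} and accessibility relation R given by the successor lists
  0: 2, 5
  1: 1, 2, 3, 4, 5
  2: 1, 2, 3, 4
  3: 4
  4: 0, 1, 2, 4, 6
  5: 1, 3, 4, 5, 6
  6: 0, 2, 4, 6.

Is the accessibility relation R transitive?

No

Transitive: no — 0 R 2 and 2 R 1, but not 0 R 1.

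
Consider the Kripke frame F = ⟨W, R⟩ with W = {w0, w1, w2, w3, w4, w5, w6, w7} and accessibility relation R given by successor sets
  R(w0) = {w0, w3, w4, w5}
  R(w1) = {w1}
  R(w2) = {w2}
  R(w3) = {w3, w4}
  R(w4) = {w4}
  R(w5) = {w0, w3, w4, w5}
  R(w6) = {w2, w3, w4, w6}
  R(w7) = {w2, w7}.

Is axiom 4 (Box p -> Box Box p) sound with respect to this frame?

The schema 4 characterises exactly the transitive frames.
Transitive: yes — every two-step R-path is closed by a direct edge.

Yes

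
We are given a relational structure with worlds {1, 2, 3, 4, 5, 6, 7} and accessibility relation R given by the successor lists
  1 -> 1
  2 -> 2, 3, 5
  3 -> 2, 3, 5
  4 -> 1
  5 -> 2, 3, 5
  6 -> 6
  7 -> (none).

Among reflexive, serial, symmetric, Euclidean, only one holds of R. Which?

Euclidean

Reflexive: no — 4 is not related to itself.
Serial: no — 7 has no R-successor.
Symmetric: no — 4 R 1 but not 1 R 4.
Euclidean: yes — any two successors of a common world are R-related.
Only Euclidean holds.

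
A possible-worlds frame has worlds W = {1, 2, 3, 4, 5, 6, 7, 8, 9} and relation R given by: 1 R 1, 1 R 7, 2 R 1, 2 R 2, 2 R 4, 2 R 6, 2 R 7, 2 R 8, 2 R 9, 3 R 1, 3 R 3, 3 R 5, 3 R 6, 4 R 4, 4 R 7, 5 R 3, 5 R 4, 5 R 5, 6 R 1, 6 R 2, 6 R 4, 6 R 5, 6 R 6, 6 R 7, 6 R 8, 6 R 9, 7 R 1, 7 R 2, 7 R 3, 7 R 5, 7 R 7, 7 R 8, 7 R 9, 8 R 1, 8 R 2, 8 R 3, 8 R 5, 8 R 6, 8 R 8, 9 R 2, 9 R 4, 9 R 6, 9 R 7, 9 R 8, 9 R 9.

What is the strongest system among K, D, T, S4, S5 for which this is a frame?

Serial (axiom D): yes — every world has a successor (e.g. 1 R 1).
Reflexive (axiom T): yes — every world is R-related to itself.
Transitive (axiom 4): no — 1 R 7 and 7 R 2, but not 1 R 2.
Euclidean (axiom 5): no — 2 R 1 and 2 R 4, but not 1 R 4.
So F validates K, D, T; S4 would additionally require R to be transitive. The strongest is T.

T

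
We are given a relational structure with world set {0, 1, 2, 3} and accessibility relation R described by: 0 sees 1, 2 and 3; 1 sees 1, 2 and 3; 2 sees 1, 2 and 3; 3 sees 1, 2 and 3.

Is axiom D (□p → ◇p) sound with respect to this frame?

The schema D characterises exactly the serial frames.
Serial: yes — every world has a successor (e.g. 0 R 1).

Yes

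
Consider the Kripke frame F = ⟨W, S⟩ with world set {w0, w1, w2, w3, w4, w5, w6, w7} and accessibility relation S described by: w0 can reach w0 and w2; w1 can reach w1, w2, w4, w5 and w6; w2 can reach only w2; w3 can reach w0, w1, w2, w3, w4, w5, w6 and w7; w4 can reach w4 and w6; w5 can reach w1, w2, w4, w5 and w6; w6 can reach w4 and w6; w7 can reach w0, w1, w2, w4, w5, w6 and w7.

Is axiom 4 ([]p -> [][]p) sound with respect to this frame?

Axiom 4 corresponds to the accessibility relation being transitive.
Transitive: yes — every two-step S-path is closed by a direct edge.

Yes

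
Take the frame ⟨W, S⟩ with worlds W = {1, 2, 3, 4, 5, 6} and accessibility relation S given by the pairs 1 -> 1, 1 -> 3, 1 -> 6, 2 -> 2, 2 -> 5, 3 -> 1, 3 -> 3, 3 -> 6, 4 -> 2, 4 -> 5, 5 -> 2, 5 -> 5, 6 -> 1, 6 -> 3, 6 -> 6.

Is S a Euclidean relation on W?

Euclidean: yes — any two successors of a common world are S-related.

Yes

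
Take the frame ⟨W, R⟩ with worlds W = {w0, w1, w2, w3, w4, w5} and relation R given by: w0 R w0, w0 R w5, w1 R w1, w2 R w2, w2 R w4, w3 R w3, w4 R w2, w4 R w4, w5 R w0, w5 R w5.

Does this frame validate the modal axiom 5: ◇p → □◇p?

Yes

By correspondence theory, 5 is valid on a frame iff R is Euclidean.
Euclidean: yes — any two successors of a common world are R-related.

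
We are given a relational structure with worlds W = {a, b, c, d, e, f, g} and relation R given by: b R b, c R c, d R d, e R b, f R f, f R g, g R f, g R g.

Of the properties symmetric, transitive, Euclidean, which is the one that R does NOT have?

Symmetric: no — e R b but not b R e.
Transitive: yes — every two-step R-path is closed by a direct edge.
Euclidean: yes — any two successors of a common world are R-related.
Only symmetric fails.

symmetric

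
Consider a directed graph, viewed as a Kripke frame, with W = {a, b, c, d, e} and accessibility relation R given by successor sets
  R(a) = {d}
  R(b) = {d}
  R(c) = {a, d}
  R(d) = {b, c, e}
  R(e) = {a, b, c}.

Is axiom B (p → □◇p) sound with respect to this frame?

By correspondence theory, B is valid on a frame iff R is symmetric.
Symmetric: no — a R d but not d R a.

No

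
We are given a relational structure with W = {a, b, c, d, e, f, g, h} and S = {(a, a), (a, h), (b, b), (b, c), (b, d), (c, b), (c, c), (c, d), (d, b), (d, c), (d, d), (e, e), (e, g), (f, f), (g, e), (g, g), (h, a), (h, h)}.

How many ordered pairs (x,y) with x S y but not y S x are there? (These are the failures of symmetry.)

S is symmetric; there are no such tuples.

0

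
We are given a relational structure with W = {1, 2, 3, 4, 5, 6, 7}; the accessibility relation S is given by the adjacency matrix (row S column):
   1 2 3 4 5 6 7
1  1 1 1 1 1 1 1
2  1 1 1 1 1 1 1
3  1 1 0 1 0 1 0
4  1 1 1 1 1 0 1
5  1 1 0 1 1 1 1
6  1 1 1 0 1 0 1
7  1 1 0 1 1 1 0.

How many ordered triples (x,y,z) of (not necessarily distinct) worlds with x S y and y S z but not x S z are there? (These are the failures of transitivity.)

40

Enumerating: (3,1,3), (3,1,5), (3,1,7), (3,2,3), (3,2,5), (3,2,7), (3,4,3), (3,4,5), (3,4,7), (3,6,3), (3,6,5), (3,6,7), … and 28 more.
Total: 40.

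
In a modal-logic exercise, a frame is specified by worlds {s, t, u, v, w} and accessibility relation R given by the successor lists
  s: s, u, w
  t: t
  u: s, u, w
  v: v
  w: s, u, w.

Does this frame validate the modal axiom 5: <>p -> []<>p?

Axiom 5 corresponds to the accessibility relation being Euclidean.
Euclidean: yes — any two successors of a common world are R-related.

Yes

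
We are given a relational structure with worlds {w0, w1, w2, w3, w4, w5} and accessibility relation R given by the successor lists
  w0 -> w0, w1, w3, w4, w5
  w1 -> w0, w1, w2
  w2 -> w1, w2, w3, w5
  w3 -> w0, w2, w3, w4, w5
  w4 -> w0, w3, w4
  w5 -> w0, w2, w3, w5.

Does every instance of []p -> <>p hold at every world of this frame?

Axiom D corresponds to the accessibility relation being serial.
Serial: yes — every world has a successor (e.g. w0 R w0).

Yes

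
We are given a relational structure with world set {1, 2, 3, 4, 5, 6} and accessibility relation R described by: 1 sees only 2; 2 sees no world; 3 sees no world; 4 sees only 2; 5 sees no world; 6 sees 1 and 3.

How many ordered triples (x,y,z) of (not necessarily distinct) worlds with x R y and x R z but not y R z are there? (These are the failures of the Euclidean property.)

6

Enumerating: (1,2,2), (4,2,2), (6,1,1), (6,1,3), (6,3,1), (6,3,3).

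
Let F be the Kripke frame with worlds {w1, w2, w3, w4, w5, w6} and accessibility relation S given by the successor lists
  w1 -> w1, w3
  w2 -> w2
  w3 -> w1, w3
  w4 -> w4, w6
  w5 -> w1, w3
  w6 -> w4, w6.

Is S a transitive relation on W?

Transitive: yes — every two-step S-path is closed by a direct edge.

Yes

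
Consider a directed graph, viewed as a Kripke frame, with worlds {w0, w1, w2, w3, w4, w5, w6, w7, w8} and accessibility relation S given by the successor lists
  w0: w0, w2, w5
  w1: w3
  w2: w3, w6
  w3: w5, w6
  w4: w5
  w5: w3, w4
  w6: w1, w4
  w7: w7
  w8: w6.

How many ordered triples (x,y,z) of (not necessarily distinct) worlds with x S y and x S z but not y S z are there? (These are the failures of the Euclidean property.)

24

Enumerating: (w0,w2,w0), (w0,w2,w2), (w0,w2,w5), (w0,w5,w0), (w0,w5,w2), (w0,w5,w5), (w1,w3,w3), (w2,w3,w3), (w2,w6,w3), (w2,w6,w6), (w3,w5,w5), (w3,w5,w6), … and 12 more.
Total: 24.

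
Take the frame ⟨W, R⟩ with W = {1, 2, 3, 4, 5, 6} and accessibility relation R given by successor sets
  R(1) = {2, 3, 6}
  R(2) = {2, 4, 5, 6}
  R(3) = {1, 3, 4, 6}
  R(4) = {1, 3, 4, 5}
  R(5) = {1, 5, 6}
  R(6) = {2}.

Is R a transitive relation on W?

No

Transitive: no — 1 R 2 and 2 R 4, but not 1 R 4.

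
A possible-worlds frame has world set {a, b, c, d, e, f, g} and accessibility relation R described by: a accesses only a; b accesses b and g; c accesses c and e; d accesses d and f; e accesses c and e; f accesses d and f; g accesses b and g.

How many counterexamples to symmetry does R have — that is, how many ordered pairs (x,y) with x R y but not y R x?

R is symmetric; there are no such tuples.

0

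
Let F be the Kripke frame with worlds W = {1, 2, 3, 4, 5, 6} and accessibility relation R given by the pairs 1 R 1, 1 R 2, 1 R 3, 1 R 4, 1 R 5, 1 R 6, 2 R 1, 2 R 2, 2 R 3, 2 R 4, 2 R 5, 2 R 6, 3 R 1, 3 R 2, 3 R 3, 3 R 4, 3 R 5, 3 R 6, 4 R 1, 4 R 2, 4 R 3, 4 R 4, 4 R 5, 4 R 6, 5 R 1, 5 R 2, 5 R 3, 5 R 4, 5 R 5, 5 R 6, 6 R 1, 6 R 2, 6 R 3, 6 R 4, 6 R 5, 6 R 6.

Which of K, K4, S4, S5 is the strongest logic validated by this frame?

Transitive (axiom 4): yes — every two-step R-path is closed by a direct edge.
Reflexive (axiom T): yes — every world is R-related to itself.
Euclidean (axiom 5): yes — any two successors of a common world are R-related.
So F validates K, K4, S4, S5. The strongest is S5.

S5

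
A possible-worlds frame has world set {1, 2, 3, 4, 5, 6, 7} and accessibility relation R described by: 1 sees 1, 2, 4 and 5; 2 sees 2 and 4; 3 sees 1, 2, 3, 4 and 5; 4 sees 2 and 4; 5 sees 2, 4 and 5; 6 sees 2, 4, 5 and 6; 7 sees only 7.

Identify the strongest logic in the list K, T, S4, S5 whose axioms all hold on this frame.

Reflexive (axiom T): yes — every world is R-related to itself.
Transitive (axiom 4): yes — every two-step R-path is closed by a direct edge.
Euclidean (axiom 5): no — 1 R 2 and 1 R 5, but not 2 R 5.
So F validates K, T, S4; S5 would additionally require R to be Euclidean. The strongest is S4.

S4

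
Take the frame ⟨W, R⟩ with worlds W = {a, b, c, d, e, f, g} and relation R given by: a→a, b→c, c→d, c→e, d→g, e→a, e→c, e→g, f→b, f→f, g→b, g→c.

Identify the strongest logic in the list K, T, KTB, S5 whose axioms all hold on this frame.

Reflexive (axiom T): no — b is not related to itself.
Symmetric (axiom B): no — b R c but not c R b.
Euclidean (axiom 5): no — c R d and c R e, but not d R e.
So F validates K; T would additionally require R to be reflexive. The strongest is K.

K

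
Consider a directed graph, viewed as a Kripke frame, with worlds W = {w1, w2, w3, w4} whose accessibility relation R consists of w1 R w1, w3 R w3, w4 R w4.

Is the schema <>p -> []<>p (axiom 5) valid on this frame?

By correspondence theory, 5 is valid on a frame iff R is Euclidean.
Euclidean: yes — any two successors of a common world are R-related.

Yes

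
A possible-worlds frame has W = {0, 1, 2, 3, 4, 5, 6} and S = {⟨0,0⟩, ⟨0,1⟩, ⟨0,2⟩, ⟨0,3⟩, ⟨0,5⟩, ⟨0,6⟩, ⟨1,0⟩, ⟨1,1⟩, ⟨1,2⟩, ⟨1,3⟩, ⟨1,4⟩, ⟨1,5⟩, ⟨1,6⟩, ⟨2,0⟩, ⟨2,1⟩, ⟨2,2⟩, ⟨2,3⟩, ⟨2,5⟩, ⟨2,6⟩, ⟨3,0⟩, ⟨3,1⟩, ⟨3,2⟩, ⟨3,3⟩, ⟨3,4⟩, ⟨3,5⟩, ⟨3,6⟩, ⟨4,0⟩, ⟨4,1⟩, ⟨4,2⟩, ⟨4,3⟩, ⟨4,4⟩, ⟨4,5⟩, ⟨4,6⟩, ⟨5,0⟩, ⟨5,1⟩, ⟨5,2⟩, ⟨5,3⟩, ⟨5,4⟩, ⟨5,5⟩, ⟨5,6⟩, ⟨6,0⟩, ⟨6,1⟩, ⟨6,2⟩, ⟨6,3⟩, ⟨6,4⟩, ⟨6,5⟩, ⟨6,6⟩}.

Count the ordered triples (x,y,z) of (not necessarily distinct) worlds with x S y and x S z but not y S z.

Enumerating: (1,0,4), (1,2,4), (3,0,4), (3,2,4), (4,0,4), (4,2,4), (5,0,4), (5,2,4), (6,0,4), (6,2,4).

10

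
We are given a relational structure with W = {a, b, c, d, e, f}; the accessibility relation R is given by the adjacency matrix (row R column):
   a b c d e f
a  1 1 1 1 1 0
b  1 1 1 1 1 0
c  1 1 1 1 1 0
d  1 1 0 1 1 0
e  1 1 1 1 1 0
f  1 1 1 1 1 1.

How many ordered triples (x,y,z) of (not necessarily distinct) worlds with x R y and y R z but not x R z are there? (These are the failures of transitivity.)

3

Enumerating: (d,a,c), (d,b,c), (d,e,c).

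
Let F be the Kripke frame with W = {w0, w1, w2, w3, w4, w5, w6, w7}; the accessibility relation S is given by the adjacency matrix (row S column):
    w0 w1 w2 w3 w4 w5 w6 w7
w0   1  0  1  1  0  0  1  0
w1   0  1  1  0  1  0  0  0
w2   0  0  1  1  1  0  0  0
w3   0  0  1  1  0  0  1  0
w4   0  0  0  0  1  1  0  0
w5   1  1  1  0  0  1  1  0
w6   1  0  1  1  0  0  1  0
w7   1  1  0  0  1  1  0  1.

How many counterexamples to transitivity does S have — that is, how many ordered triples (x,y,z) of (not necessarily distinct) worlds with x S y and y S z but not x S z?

Enumerating: (w0,w2,w4), (w1,w2,w3), (w1,w4,w5), (w2,w3,w6), (w2,w4,w5), (w3,w2,w4), (w3,w6,w0), (w4,w5,w0), (w4,w5,w1), (w4,w5,w2), (w4,w5,w6), (w5,w0,w3), … and 11 more.
Total: 23.

23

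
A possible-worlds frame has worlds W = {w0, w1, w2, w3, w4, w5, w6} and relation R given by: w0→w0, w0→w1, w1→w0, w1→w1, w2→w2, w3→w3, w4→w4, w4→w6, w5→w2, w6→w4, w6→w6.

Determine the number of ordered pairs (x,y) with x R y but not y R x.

Enumerating: (w5,w2).

1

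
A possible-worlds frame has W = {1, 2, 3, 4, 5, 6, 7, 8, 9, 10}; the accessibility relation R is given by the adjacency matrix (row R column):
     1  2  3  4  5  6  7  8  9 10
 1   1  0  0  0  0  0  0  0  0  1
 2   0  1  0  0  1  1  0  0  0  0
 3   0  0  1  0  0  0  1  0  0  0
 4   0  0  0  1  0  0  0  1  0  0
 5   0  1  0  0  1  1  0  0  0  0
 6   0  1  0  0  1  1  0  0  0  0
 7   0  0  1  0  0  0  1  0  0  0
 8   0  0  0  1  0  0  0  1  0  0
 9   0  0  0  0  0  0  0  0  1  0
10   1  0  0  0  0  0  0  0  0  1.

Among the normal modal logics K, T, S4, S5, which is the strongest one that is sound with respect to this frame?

S5

Reflexive (axiom T): yes — every world is R-related to itself.
Transitive (axiom 4): yes — every two-step R-path is closed by a direct edge.
Euclidean (axiom 5): yes — any two successors of a common world are R-related.
So F validates K, T, S4, S5. The strongest is S5.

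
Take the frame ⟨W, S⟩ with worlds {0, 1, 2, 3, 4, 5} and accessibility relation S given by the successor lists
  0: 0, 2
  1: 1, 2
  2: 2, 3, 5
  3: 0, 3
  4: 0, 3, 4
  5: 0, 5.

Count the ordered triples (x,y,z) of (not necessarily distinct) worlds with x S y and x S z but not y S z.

Enumerating: (0,2,0), (1,2,1), (2,3,2), (2,3,5), (2,5,2), (2,5,3), (3,0,3), (4,0,3), (4,0,4), (4,3,4), (5,0,5).

11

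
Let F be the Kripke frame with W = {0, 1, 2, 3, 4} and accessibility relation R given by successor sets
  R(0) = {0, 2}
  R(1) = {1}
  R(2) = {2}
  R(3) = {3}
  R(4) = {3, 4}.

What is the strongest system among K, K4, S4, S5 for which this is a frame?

S4

Transitive (axiom 4): yes — every two-step R-path is closed by a direct edge.
Reflexive (axiom T): yes — every world is R-related to itself.
Euclidean (axiom 5): no — 0 R 2 and 0 R 0, but not 2 R 0.
So F validates K, K4, S4; S5 would additionally require R to be Euclidean. The strongest is S4.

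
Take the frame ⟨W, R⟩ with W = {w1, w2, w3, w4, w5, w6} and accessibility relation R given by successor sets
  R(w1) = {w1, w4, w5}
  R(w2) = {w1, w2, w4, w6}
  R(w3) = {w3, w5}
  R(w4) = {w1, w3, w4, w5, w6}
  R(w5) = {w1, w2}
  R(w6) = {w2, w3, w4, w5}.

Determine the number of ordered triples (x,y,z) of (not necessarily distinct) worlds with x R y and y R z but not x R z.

21

Enumerating: (w1,w4,w3), (w1,w4,w6), (w1,w5,w2), (w2,w1,w5), (w2,w4,w3), (w2,w4,w5), (w2,w6,w3), (w2,w6,w5), (w3,w5,w1), (w3,w5,w2), (w4,w5,w2), (w4,w6,w2), … and 9 more.
Total: 21.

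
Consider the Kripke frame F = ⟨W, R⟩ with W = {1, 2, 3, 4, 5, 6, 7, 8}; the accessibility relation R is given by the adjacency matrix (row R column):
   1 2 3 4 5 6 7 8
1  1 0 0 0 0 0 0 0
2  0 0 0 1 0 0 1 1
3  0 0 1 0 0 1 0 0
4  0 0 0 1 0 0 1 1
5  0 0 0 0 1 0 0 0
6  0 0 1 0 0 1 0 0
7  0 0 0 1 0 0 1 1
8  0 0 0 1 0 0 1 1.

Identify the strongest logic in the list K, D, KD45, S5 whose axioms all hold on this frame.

KD45

Serial (axiom D): yes — every world has a successor (e.g. 1 R 1).
Euclidean (axiom 5): yes — any two successors of a common world are R-related.
Transitive (axiom 4): yes — every two-step R-path is closed by a direct edge.
Reflexive (axiom T): no — 2 is not related to itself.
So F validates K, D, KD45; S5 would additionally require R to be reflexive. The strongest is KD45.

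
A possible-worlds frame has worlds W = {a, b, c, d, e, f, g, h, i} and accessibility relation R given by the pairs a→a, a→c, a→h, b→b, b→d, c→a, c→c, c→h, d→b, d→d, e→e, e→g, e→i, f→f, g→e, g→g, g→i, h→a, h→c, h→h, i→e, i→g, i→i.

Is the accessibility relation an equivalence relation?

Reflexive: yes — every world is R-related to itself.
Symmetric: yes — every pair in R has its reverse in R.
Transitive: yes — every two-step R-path is closed by a direct edge.
So R is an equivalence relation.

Yes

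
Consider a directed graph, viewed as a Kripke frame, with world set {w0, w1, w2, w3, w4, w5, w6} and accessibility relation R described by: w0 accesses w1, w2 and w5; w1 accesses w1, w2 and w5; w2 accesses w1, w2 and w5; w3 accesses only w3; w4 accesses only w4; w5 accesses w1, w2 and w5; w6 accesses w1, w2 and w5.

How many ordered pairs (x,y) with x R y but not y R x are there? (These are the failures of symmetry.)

Enumerating: (w0,w1), (w0,w2), (w0,w5), (w6,w1), (w6,w2), (w6,w5).

6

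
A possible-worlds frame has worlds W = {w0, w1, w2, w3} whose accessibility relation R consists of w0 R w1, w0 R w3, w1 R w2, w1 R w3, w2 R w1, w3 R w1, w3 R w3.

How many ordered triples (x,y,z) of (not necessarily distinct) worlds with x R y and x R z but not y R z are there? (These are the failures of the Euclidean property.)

Enumerating: (w0,w1,w1), (w1,w2,w2), (w1,w2,w3), (w1,w3,w2), (w2,w1,w1), (w3,w1,w1).

6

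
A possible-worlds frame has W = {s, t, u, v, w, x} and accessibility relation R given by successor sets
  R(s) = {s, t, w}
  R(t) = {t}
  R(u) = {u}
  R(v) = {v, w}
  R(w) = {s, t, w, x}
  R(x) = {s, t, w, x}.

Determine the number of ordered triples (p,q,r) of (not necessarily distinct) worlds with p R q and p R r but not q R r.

Enumerating: (s,t,s), (s,t,w), (v,w,v), (w,s,x), (w,t,s), (w,t,w), (w,t,x), (x,s,x), (x,t,s), (x,t,w), (x,t,x).

11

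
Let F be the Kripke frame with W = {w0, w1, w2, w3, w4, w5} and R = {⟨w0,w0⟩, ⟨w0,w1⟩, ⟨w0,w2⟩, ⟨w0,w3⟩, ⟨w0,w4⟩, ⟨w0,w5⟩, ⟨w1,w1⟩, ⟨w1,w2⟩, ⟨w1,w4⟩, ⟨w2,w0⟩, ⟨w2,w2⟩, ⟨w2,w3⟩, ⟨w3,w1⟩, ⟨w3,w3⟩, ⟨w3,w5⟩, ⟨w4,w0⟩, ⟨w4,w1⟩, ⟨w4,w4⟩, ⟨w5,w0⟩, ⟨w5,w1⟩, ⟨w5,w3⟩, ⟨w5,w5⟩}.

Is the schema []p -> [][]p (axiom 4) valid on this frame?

By correspondence theory, 4 is valid on a frame iff R is transitive.
Transitive: no — w1 R w2 and w2 R w0, but not w1 R w0.

No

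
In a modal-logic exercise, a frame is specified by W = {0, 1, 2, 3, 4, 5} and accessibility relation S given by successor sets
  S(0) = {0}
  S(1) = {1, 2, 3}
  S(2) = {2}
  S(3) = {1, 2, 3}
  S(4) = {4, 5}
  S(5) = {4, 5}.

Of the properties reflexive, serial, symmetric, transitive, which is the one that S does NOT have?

Reflexive: yes — every world is S-related to itself.
Serial: yes — every world has a successor (e.g. 0 S 0).
Symmetric: no — 1 S 2 but not 2 S 1.
Transitive: yes — every two-step S-path is closed by a direct edge.
Only symmetric fails.

symmetric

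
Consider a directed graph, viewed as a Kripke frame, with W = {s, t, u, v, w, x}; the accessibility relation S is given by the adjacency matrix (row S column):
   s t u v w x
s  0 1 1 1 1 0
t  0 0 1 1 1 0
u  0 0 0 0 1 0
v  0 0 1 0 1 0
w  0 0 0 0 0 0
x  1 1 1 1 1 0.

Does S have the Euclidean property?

No

Euclidean: no — s S u and s S t, but not u S t.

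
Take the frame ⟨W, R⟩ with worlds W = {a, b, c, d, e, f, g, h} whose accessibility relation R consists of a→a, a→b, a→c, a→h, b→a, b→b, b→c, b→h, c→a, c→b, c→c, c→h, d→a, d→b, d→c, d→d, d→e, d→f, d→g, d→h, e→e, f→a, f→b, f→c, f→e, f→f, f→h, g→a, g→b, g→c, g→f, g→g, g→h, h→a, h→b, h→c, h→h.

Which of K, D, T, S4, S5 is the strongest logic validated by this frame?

T

Serial (axiom D): yes — every world has a successor (e.g. a R a).
Reflexive (axiom T): yes — every world is R-related to itself.
Transitive (axiom 4): no — g R f and f R e, but not g R e.
Euclidean (axiom 5): no — d R a and d R e, but not a R e.
So F validates K, D, T; S4 would additionally require R to be transitive. The strongest is T.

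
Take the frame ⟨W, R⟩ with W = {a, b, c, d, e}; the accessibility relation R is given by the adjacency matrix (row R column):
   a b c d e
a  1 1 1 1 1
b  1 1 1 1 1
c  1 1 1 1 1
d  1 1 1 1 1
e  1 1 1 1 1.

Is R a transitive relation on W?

Yes

Transitive: yes — every two-step R-path is closed by a direct edge.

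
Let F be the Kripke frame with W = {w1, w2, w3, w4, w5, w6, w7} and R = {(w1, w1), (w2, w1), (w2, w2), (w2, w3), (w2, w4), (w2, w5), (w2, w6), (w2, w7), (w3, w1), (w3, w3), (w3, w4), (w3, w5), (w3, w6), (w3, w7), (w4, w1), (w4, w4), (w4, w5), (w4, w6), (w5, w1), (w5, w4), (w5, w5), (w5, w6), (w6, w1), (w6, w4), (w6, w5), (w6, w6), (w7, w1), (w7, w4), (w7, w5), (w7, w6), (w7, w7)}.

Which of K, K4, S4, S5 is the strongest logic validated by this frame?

Transitive (axiom 4): yes — every two-step R-path is closed by a direct edge.
Reflexive (axiom T): yes — every world is R-related to itself.
Euclidean (axiom 5): no — w2 R w1 and w2 R w3, but not w1 R w3.
So F validates K, K4, S4; S5 would additionally require R to be Euclidean. The strongest is S4.

S4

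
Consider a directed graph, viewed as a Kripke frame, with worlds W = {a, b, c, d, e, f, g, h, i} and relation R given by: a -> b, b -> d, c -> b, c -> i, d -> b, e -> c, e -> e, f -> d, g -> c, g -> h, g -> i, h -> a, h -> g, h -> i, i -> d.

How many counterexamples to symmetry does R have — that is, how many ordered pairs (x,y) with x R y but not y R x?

Enumerating: (a,b), (c,b), (c,i), (e,c), (f,d), (g,c), (g,i), (h,a), (h,i), (i,d).

10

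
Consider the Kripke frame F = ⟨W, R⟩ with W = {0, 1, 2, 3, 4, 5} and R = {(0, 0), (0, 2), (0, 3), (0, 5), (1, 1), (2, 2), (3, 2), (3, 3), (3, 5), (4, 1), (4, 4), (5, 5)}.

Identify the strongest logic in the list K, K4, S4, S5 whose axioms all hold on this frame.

S4

Transitive (axiom 4): yes — every two-step R-path is closed by a direct edge.
Reflexive (axiom T): yes — every world is R-related to itself.
Euclidean (axiom 5): no — 0 R 2 and 0 R 3, but not 2 R 3.
So F validates K, K4, S4; S5 would additionally require R to be Euclidean. The strongest is S4.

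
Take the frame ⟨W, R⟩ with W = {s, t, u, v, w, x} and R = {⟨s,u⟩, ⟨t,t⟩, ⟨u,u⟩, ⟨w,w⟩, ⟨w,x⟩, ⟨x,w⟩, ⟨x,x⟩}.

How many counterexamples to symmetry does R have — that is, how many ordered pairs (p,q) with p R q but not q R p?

Enumerating: (s,u).

1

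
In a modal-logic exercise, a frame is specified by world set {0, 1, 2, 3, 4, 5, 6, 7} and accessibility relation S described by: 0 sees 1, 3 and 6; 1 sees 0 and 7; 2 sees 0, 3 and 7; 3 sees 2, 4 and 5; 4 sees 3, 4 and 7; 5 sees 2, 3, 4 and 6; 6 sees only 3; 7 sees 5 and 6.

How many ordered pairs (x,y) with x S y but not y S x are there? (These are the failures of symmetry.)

Enumerating: (0,3), (0,6), (1,7), (2,0), (2,7), (4,7), (5,2), (5,4), (5,6), (6,3), (7,5), (7,6).

12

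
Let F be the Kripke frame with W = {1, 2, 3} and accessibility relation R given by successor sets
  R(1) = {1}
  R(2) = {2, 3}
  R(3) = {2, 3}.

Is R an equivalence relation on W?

Yes

Reflexive: yes — every world is R-related to itself.
Symmetric: yes — every pair in R has its reverse in R.
Transitive: yes — every two-step R-path is closed by a direct edge.
So R is an equivalence relation.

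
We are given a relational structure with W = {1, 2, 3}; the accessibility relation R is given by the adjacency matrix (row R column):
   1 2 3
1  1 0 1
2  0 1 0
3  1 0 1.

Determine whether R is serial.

Yes

Serial: yes — every world has a successor (e.g. 1 R 1).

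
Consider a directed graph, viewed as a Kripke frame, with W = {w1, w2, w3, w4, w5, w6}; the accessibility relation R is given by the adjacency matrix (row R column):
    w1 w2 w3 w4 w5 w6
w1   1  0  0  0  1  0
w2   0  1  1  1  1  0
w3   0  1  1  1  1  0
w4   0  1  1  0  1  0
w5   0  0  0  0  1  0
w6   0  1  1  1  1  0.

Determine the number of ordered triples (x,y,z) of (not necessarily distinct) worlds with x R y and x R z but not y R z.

15

Enumerating: (w1,w5,w1), (w2,w4,w4), (w2,w5,w2), (w2,w5,w3), (w2,w5,w4), (w3,w4,w4), (w3,w5,w2), (w3,w5,w3), (w3,w5,w4), (w4,w5,w2), (w4,w5,w3), (w6,w4,w4), (w6,w5,w2), (w6,w5,w3), (w6,w5,w4).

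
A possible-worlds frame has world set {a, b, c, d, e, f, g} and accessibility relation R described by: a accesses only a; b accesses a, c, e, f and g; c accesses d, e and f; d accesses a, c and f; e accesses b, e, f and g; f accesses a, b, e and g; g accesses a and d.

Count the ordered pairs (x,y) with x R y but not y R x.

12

Enumerating: (b,a), (b,c), (b,g), (c,e), (c,f), (d,a), (d,f), (e,g), (f,a), (f,g), (g,a), (g,d).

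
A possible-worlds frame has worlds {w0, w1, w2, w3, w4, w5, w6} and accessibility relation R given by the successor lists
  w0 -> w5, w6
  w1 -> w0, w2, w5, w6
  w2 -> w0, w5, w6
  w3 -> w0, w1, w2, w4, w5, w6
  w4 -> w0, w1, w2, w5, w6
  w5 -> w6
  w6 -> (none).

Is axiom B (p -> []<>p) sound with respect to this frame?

By correspondence theory, B is valid on a frame iff R is symmetric.
Symmetric: no — w0 R w5 but not w5 R w0.

No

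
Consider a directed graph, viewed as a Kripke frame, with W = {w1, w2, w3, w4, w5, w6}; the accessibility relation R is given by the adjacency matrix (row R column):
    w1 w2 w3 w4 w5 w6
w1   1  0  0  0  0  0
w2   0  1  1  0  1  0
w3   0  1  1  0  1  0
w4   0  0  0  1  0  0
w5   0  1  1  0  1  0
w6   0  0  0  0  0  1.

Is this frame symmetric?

Symmetric: yes — every pair in R has its reverse in R.

Yes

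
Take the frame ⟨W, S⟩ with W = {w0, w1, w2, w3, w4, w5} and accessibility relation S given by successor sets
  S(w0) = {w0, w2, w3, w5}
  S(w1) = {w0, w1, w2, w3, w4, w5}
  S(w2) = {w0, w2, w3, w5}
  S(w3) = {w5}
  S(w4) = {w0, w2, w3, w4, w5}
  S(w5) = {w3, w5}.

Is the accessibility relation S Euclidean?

Euclidean: no — w0 S w3 and w0 S w2, but not w3 S w2.

No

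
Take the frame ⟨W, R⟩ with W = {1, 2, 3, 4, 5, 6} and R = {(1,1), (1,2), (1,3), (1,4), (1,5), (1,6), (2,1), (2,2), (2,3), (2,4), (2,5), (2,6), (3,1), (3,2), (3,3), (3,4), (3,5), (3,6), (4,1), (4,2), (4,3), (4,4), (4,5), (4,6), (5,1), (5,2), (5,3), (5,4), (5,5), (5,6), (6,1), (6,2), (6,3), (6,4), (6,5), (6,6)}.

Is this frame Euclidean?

Euclidean: yes — any two successors of a common world are R-related.

Yes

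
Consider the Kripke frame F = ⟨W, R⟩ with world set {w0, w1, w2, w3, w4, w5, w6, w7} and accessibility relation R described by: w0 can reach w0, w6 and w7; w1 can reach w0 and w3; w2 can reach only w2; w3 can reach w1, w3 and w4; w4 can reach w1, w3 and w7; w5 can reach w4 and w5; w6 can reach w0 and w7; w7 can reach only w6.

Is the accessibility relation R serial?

Serial: yes — every world has a successor (e.g. w0 R w0).

Yes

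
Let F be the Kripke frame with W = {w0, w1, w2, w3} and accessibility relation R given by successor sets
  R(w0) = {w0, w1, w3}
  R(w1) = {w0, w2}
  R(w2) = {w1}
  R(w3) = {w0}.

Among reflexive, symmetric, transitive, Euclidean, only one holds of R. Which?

Reflexive: no — w1 is not related to itself.
Symmetric: yes — every pair in R has its reverse in R.
Transitive: no — w0 R w1 and w1 R w2, but not w0 R w2.
Euclidean: no — w0 R w1 and w0 R w3, but not w1 R w3.
Only symmetric holds.

symmetric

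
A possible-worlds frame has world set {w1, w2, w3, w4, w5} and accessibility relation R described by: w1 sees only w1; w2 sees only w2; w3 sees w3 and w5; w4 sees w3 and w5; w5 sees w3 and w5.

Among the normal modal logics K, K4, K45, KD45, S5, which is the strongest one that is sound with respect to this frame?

Transitive (axiom 4): yes — every two-step R-path is closed by a direct edge.
Euclidean (axiom 5): yes — any two successors of a common world are R-related.
Serial (axiom D): yes — every world has a successor (e.g. w1 R w1).
Reflexive (axiom T): no — w4 is not related to itself.
So F validates K, K4, K45, KD45; S5 would additionally require R to be reflexive. The strongest is KD45.

KD45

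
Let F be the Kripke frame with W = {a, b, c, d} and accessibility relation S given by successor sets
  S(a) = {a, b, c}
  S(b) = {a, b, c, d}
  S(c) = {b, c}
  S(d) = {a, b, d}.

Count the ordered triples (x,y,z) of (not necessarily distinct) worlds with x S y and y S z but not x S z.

5

Enumerating: (a,b,d), (c,b,a), (c,b,d), (d,a,c), (d,b,c).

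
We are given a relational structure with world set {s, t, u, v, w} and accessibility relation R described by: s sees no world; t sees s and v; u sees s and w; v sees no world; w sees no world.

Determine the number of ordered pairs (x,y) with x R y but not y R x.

Enumerating: (t,s), (t,v), (u,s), (u,w).

4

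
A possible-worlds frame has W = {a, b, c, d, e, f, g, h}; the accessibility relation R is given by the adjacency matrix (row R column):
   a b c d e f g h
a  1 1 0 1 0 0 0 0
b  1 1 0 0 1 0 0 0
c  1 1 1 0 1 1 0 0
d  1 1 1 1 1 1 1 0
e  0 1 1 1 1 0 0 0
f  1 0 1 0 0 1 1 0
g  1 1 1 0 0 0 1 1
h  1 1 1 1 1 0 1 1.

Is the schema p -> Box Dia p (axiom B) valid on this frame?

No

The schema B characterises exactly the symmetric frames.
Symmetric: no — c R a but not a R c.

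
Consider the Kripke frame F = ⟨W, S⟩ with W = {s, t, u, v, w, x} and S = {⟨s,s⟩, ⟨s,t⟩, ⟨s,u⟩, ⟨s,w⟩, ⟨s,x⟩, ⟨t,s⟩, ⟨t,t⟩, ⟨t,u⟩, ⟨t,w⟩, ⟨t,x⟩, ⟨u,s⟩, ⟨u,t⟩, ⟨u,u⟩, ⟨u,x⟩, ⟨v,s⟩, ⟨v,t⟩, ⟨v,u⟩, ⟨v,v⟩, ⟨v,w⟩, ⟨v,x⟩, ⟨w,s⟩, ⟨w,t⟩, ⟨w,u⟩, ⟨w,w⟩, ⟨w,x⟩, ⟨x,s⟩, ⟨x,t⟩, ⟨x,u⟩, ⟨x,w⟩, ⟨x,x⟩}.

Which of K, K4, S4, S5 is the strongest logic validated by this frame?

K

Transitive (axiom 4): no — u S s and s S w, but not u S w.
Reflexive (axiom T): yes — every world is S-related to itself.
Euclidean (axiom 5): no — s S u and s S w, but not u S w.
So F validates K; K4 would additionally require S to be transitive. The strongest is K.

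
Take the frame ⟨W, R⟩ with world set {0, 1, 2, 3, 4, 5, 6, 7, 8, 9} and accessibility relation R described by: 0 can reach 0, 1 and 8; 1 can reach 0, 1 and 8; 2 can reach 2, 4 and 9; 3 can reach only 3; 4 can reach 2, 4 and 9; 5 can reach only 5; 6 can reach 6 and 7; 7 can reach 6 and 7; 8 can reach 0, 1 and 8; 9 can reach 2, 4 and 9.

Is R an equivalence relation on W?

Yes

Reflexive: yes — every world is R-related to itself.
Symmetric: yes — every pair in R has its reverse in R.
Transitive: yes — every two-step R-path is closed by a direct edge.
So R is an equivalence relation.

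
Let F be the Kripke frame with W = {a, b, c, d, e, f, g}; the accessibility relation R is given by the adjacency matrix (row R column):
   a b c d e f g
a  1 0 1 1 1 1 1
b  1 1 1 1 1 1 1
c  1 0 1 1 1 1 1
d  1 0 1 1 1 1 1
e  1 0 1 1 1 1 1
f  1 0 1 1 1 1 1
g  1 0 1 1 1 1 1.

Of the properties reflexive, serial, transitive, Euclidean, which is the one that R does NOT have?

Euclidean

Reflexive: yes — every world is R-related to itself.
Serial: yes — every world has a successor (e.g. a R a).
Transitive: yes — every two-step R-path is closed by a direct edge.
Euclidean: no — b R a and b R b, but not a R b.
Only Euclidean fails.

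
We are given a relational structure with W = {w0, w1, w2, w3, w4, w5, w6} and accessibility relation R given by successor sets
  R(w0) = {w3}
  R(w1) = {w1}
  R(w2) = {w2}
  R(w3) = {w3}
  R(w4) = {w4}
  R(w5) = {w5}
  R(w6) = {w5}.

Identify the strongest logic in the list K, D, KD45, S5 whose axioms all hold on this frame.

Serial (axiom D): yes — every world has a successor (e.g. w0 R w3).
Euclidean (axiom 5): yes — any two successors of a common world are R-related.
Transitive (axiom 4): yes — every two-step R-path is closed by a direct edge.
Reflexive (axiom T): no — w0 is not related to itself.
So F validates K, D, KD45; S5 would additionally require R to be reflexive. The strongest is KD45.

KD45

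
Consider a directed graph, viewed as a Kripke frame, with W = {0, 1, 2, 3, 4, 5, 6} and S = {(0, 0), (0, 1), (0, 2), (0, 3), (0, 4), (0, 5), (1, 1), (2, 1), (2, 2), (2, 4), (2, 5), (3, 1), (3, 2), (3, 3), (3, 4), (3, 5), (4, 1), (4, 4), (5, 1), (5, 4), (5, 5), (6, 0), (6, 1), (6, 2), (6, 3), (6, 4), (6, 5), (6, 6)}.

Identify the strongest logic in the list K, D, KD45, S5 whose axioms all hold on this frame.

D

Serial (axiom D): yes — every world has a successor (e.g. 0 S 0).
Euclidean (axiom 5): no — 0 S 1 and 0 S 2, but not 1 S 2.
Transitive (axiom 4): yes — every two-step S-path is closed by a direct edge.
Reflexive (axiom T): yes — every world is S-related to itself.
So F validates K, D; KD45 would additionally require S to be Euclidean. The strongest is D.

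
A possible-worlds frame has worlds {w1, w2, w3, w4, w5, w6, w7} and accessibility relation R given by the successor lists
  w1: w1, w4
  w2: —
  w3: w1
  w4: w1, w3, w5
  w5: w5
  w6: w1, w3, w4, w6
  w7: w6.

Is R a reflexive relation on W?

Reflexive: no — w2 is not related to itself.

No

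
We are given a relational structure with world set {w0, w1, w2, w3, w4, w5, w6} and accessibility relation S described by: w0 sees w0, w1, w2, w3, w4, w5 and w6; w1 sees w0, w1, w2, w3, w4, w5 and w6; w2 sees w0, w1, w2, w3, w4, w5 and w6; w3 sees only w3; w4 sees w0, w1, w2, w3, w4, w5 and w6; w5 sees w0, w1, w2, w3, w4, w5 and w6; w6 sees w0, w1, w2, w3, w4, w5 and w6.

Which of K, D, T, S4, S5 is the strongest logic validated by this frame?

S4

Serial (axiom D): yes — every world has a successor (e.g. w0 S w0).
Reflexive (axiom T): yes — every world is S-related to itself.
Transitive (axiom 4): yes — every two-step S-path is closed by a direct edge.
Euclidean (axiom 5): no — w0 S w3 and w0 S w1, but not w3 S w1.
So F validates K, D, T, S4; S5 would additionally require S to be Euclidean. The strongest is S4.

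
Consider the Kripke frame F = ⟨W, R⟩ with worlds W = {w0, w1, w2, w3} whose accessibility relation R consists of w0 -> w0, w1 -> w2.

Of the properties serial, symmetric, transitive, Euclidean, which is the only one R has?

Serial: no — w2 has no R-successor.
Symmetric: no — w1 R w2 but not w2 R w1.
Transitive: yes — every two-step R-path is closed by a direct edge.
Euclidean: no — w1 R w2 and w1 R w2, but not w2 R w2.
Only transitive holds.

transitive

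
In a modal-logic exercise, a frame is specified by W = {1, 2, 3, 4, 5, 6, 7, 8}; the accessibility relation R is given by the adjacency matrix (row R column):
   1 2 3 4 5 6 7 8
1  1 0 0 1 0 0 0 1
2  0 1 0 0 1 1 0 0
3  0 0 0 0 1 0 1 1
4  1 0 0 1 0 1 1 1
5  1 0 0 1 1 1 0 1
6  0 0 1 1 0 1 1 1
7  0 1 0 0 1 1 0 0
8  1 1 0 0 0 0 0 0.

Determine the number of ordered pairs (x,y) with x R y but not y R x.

Enumerating: (2,5), (2,6), (3,5), (3,7), (3,8), (4,7), (4,8), (5,1), (5,4), (5,6), (5,8), (6,3), (6,8), (7,2), (7,5), (8,2).

16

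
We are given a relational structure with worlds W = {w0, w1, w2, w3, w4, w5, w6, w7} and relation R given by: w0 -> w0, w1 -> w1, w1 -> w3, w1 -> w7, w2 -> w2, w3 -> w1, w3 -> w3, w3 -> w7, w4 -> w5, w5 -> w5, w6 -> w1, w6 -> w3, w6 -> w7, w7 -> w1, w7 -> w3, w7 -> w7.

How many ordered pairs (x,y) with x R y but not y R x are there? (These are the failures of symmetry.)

Enumerating: (w4,w5), (w6,w1), (w6,w3), (w6,w7).

4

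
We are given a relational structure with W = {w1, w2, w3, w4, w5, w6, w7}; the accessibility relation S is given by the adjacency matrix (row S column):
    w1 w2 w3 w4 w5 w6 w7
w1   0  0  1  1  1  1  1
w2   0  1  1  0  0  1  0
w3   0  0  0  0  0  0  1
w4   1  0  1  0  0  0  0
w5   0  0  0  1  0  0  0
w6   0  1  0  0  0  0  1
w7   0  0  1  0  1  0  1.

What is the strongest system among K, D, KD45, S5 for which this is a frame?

Serial (axiom D): yes — every world has a successor (e.g. w1 S w3).
Euclidean (axiom 5): no — w1 S w3 and w1 S w4, but not w3 S w4.
Transitive (axiom 4): no — w1 S w6 and w6 S w2, but not w1 S w2.
Reflexive (axiom T): no — w1 is not related to itself.
So F validates K, D; KD45 would additionally require S to be Euclidean and transitive. The strongest is D.

D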